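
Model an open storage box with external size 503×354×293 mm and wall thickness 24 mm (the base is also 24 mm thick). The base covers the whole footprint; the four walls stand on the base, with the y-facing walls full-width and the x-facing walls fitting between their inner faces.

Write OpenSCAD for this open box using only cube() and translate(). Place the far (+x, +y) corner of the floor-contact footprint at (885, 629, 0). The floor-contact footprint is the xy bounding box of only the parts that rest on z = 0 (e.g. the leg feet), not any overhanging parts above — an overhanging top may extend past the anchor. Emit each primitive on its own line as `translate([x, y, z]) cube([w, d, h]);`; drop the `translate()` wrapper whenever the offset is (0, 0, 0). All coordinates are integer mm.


translate([382, 275, 0]) cube([503, 354, 24]);
translate([382, 275, 24]) cube([503, 24, 269]);
translate([382, 605, 24]) cube([503, 24, 269]);
translate([382, 299, 24]) cube([24, 306, 269]);
translate([861, 299, 24]) cube([24, 306, 269]);


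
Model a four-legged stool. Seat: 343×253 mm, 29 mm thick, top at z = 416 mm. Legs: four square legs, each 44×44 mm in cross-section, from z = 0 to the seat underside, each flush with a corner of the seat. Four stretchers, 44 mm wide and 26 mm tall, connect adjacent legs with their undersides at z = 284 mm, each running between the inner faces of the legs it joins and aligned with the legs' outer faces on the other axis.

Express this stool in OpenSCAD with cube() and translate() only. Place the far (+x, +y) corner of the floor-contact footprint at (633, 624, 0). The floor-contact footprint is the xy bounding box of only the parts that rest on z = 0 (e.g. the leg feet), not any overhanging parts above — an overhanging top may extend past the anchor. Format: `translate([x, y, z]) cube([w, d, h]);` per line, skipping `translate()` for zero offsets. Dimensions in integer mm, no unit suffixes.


// leg_h = 416 - 29 = 387
// stretcher span = 343 - 2*44 = 255
translate([290, 371, 387]) cube([343, 253, 29]);
translate([290, 371, 0]) cube([44, 44, 387]);
translate([589, 371, 0]) cube([44, 44, 387]);
translate([290, 580, 0]) cube([44, 44, 387]);
translate([589, 580, 0]) cube([44, 44, 387]);
translate([334, 371, 284]) cube([255, 44, 26]);
translate([334, 580, 284]) cube([255, 44, 26]);
translate([290, 415, 284]) cube([44, 165, 26]);
translate([589, 415, 284]) cube([44, 165, 26]);


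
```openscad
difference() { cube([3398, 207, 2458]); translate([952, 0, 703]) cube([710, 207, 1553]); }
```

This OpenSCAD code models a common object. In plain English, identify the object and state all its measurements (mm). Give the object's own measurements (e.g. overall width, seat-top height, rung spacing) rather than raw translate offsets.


A wall 3398 mm long (x), 207 mm thick (y), 2458 mm tall, with a rectangular window opening cut through it. The opening is 710 mm wide and 1553 mm tall; its sill is at z = 703 mm and its near (−x) edge is 952 mm from the wall's −x end. The opening passes through the full wall thickness.


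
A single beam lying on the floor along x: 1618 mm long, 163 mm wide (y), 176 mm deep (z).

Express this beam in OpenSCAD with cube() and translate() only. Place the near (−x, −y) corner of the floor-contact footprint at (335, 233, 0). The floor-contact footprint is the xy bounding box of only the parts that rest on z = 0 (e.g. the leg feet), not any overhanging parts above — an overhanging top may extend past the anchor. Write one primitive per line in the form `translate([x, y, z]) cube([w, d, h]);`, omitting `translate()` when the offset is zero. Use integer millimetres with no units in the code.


translate([335, 233, 0]) cube([1618, 163, 176]);


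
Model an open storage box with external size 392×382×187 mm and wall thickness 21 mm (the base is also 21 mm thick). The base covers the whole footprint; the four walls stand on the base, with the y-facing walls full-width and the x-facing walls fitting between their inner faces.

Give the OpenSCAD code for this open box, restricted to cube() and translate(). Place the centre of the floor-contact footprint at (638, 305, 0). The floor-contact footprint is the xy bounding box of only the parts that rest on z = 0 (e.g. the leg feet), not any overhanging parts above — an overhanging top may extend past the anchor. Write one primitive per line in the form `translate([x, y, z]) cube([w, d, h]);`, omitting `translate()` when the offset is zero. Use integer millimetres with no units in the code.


translate([442, 114, 0]) cube([392, 382, 21]);
translate([442, 114, 21]) cube([392, 21, 166]);
translate([442, 475, 21]) cube([392, 21, 166]);
translate([442, 135, 21]) cube([21, 340, 166]);
translate([813, 135, 21]) cube([21, 340, 166]);


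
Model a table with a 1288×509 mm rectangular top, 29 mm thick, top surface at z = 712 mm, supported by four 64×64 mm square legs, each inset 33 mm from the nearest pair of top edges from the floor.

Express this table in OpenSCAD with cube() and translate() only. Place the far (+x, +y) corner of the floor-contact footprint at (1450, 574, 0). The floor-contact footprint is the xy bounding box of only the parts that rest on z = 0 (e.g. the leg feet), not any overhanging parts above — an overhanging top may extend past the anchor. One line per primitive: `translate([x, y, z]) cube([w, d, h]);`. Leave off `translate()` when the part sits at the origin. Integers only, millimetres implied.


translate([195, 98, 683]) cube([1288, 509, 29]);
translate([228, 131, 0]) cube([64, 64, 683]);
translate([1386, 131, 0]) cube([64, 64, 683]);
translate([228, 510, 0]) cube([64, 64, 683]);
translate([1386, 510, 0]) cube([64, 64, 683]);


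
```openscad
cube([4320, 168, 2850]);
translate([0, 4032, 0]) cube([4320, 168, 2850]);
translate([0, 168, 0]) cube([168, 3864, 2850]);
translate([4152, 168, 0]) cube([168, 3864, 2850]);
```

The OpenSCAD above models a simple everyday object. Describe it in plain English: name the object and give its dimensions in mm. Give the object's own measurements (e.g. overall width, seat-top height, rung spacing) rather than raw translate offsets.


The wall frame of a small rectangular building: four walls, each 2850 mm tall and 168 mm thick, enclosing a footprint 4320 mm (x) by 4200 mm (y) outside-to-outside, with no floor or roof. The front and back walls (the −y and +y sides) span the full width; the two side walls fit between them.


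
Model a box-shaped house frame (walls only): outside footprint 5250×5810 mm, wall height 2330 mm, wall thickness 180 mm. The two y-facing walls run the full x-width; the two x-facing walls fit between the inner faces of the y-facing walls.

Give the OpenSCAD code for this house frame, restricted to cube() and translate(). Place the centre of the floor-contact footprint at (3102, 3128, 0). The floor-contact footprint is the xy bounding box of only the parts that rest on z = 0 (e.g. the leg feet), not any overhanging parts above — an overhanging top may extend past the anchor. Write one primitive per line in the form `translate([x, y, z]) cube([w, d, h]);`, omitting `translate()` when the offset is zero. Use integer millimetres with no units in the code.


translate([477, 223, 0]) cube([5250, 180, 2330]);
translate([477, 5853, 0]) cube([5250, 180, 2330]);
translate([477, 403, 0]) cube([180, 5450, 2330]);
translate([5547, 403, 0]) cube([180, 5450, 2330]);


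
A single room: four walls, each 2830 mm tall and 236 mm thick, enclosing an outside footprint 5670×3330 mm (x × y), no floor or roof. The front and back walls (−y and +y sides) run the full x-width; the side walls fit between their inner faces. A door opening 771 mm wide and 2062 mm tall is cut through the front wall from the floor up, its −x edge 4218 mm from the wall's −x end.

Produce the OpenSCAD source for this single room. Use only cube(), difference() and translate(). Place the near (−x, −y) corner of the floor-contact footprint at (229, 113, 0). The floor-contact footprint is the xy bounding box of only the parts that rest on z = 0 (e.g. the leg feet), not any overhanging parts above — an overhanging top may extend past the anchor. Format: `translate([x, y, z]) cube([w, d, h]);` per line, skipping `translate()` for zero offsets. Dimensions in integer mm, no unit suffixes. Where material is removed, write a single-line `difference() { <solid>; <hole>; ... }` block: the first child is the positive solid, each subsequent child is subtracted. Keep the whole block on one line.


difference() { translate([229, 113, 0]) cube([5670, 236, 2830]); translate([4447, 113, 0]) cube([771, 236, 2062]); }
translate([229, 3207, 0]) cube([5670, 236, 2830]);
translate([229, 349, 0]) cube([236, 2858, 2830]);
translate([5663, 349, 0]) cube([236, 2858, 2830]);


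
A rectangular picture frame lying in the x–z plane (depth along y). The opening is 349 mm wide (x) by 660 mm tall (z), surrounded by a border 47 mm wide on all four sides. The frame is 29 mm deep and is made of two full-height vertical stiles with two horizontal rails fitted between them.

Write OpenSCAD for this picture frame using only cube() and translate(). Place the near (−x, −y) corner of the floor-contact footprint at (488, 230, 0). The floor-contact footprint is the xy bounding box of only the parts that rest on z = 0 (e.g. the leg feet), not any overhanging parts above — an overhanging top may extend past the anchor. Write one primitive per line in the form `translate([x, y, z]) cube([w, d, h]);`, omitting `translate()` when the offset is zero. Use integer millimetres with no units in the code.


translate([488, 230, 0]) cube([47, 29, 754]);
translate([884, 230, 0]) cube([47, 29, 754]);
translate([535, 230, 0]) cube([349, 29, 47]);
translate([535, 230, 707]) cube([349, 29, 47]);


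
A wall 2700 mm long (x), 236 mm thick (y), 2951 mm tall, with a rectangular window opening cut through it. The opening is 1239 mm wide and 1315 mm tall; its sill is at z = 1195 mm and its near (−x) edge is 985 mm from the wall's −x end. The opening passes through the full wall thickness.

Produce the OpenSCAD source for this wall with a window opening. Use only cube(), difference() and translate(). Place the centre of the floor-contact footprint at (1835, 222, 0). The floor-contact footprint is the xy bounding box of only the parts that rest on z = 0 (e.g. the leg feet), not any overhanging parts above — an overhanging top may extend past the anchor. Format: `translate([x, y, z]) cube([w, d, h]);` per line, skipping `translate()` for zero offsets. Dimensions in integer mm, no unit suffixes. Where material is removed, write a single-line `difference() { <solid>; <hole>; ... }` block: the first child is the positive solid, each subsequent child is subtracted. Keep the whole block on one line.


difference() { translate([485, 104, 0]) cube([2700, 236, 2951]); translate([1470, 104, 1195]) cube([1239, 236, 1315]); }


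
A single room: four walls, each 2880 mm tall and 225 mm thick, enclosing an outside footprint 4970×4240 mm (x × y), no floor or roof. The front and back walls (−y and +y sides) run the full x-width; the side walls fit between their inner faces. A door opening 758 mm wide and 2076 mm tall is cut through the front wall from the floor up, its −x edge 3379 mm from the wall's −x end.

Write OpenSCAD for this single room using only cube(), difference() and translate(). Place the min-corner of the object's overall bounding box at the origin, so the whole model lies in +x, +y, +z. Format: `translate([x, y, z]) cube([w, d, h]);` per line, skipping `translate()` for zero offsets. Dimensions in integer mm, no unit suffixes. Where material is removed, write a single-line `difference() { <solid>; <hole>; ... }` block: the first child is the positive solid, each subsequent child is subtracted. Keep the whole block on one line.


difference() { cube([4970, 225, 2880]); translate([3379, 0, 0]) cube([758, 225, 2076]); }
translate([0, 4015, 0]) cube([4970, 225, 2880]);
translate([0, 225, 0]) cube([225, 3790, 2880]);
translate([4745, 225, 0]) cube([225, 3790, 2880]);


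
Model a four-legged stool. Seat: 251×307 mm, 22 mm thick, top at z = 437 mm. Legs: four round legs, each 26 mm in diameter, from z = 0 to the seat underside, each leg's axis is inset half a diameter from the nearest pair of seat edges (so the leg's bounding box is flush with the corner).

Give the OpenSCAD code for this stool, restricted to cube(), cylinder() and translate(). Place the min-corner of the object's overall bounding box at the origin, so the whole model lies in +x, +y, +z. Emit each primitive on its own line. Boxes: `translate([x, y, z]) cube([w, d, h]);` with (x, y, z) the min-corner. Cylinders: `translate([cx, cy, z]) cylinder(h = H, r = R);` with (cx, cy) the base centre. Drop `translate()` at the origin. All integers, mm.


// leg_h = 437 - 22 = 415
translate([0, 0, 415]) cube([251, 307, 22]);
translate([13, 13, 0]) cylinder(h = 415, r = 13);
translate([238, 13, 0]) cylinder(h = 415, r = 13);
translate([13, 294, 0]) cylinder(h = 415, r = 13);
translate([238, 294, 0]) cylinder(h = 415, r = 13);


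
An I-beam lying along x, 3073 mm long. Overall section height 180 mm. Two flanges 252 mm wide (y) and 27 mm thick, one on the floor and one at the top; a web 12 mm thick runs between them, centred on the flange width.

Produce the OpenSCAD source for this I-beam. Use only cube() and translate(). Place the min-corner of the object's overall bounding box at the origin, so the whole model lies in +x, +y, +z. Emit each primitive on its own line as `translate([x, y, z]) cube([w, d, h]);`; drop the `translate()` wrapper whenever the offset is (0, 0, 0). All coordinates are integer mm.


cube([3073, 252, 27]);
translate([0, 120, 27]) cube([3073, 12, 126]);
translate([0, 0, 153]) cube([3073, 252, 27]);


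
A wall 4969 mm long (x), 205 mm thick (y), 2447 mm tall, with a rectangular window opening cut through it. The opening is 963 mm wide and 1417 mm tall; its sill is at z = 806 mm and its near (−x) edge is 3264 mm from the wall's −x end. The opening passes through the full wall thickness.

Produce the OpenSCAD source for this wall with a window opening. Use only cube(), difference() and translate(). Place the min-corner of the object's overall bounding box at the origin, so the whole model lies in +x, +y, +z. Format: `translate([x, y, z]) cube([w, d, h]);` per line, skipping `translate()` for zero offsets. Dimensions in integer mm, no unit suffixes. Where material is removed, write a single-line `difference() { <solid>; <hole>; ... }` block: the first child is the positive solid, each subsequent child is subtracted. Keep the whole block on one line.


difference() { cube([4969, 205, 2447]); translate([3264, 0, 806]) cube([963, 205, 1417]); }


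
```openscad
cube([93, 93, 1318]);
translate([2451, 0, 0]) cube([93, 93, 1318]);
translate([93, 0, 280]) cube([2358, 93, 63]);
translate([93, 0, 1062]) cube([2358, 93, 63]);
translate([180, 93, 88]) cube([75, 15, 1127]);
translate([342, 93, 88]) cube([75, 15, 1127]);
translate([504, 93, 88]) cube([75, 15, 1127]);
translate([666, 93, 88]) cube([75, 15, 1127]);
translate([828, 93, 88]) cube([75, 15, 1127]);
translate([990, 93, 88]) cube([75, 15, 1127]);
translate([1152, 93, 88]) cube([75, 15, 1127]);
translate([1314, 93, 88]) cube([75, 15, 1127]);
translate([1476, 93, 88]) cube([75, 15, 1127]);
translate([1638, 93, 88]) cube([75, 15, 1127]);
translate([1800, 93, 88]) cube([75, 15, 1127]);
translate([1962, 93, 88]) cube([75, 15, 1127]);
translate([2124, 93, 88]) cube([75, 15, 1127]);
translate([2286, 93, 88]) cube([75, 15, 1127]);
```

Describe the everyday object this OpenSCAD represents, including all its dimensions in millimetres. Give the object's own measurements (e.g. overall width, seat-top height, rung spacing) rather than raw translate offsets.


A fence section. Two 93×93 mm posts, 1318 mm tall, stand on the floor with a clear span of 2358 mm between their inner faces. Two horizontal rails of 93×63 mm section span the gap between the posts with their undersides at z = 280 mm and z = 1062 mm, flush with the posts' −y face. 14 pickets, each 75 mm wide, 15 mm thick and 1127 mm tall, are fixed to the +y face of the rails with their bottoms at z = 88 mm, spaced across the span with a 87 mm gap after the −x post and between neighbouring pickets, with 90 mm left before the +x post.


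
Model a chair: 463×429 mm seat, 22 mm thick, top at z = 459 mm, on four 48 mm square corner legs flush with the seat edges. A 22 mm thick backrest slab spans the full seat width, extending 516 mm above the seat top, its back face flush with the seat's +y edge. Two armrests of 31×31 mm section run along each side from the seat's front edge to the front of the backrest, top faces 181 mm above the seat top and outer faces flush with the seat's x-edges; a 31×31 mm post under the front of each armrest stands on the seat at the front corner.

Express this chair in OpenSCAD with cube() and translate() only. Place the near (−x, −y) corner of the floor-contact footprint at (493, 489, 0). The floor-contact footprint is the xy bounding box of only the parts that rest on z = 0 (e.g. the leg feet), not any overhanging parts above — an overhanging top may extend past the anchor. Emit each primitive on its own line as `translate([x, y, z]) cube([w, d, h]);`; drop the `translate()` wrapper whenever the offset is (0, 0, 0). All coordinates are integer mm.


// leg_h = 459 - 22 = 437
// arm post h = 181 - 31 = 150
translate([493, 489, 437]) cube([463, 429, 22]);
translate([493, 489, 0]) cube([48, 48, 437]);
translate([908, 489, 0]) cube([48, 48, 437]);
translate([493, 870, 0]) cube([48, 48, 437]);
translate([908, 870, 0]) cube([48, 48, 437]);
translate([493, 896, 459]) cube([463, 22, 516]);
translate([493, 489, 609]) cube([31, 407, 31]);
translate([925, 489, 609]) cube([31, 407, 31]);
translate([493, 489, 459]) cube([31, 31, 150]);
translate([925, 489, 459]) cube([31, 31, 150]);


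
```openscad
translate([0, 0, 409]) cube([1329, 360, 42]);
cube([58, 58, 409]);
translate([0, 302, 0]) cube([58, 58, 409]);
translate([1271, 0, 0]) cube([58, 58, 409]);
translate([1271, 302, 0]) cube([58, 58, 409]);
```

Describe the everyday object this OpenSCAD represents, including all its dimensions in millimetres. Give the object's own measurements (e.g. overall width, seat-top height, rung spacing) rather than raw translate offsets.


A bench: a 1329×360 mm seat slab, 42 mm thick, top at z = 451 mm, on four 58×58 mm square legs flush with the seat corners and standing on z = 0.


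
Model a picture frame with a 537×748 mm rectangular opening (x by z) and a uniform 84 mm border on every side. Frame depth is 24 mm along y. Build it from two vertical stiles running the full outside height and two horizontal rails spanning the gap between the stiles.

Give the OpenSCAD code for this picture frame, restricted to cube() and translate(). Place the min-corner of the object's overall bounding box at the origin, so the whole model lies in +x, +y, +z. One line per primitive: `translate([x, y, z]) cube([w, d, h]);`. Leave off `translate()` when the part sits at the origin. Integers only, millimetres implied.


cube([84, 24, 916]);
translate([621, 0, 0]) cube([84, 24, 916]);
translate([84, 0, 0]) cube([537, 24, 84]);
translate([84, 0, 832]) cube([537, 24, 84]);


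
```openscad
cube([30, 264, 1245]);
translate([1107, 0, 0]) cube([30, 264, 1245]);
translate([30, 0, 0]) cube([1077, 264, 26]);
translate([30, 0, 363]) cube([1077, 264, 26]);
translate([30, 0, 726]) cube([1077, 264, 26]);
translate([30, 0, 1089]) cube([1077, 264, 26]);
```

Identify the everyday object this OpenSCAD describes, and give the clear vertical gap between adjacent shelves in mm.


A bookshelf. The clear shelf gap is 337 mm.

Two tall side panels with 4 horizontal boards between them — a bookshelf. The first two shelf undersides are at z = 0 and z = 363; with shelf thickness 26, the clear gap is 363 − 0 − 26 = 337 mm.


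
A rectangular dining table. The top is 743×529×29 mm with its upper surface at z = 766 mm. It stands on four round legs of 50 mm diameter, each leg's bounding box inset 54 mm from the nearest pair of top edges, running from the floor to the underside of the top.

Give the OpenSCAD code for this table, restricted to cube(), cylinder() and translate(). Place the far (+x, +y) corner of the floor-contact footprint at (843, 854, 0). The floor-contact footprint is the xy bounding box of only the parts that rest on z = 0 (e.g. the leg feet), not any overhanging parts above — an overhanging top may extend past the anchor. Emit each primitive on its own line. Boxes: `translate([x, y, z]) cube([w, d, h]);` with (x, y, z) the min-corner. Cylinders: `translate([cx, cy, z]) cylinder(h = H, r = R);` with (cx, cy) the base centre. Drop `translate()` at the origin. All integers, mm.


translate([154, 379, 737]) cube([743, 529, 29]);
translate([233, 458, 0]) cylinder(h = 737, r = 25);
translate([818, 458, 0]) cylinder(h = 737, r = 25);
translate([233, 829, 0]) cylinder(h = 737, r = 25);
translate([818, 829, 0]) cylinder(h = 737, r = 25);


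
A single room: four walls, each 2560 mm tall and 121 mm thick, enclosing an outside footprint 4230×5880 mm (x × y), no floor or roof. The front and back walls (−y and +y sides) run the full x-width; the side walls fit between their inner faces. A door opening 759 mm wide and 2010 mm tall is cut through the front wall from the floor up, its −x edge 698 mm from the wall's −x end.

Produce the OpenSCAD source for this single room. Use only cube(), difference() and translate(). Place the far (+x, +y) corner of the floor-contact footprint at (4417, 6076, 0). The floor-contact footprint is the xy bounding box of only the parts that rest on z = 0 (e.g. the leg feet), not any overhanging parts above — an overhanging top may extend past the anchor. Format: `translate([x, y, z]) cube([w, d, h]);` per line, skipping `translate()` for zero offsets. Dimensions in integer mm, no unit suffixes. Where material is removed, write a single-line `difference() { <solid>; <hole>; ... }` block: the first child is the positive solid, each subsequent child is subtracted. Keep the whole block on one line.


difference() { translate([187, 196, 0]) cube([4230, 121, 2560]); translate([885, 196, 0]) cube([759, 121, 2010]); }
translate([187, 5955, 0]) cube([4230, 121, 2560]);
translate([187, 317, 0]) cube([121, 5638, 2560]);
translate([4296, 317, 0]) cube([121, 5638, 2560]);


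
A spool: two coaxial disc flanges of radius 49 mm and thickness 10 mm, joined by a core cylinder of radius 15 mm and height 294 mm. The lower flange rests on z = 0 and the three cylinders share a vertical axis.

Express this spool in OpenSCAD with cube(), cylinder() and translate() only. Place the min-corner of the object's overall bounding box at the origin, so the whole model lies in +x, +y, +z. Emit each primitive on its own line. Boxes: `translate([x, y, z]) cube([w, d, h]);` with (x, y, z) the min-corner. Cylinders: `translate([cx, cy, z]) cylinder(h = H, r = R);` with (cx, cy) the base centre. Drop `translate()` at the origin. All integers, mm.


translate([49, 49, 0]) cylinder(h = 10, r = 49);
translate([49, 49, 10]) cylinder(h = 294, r = 15);
translate([49, 49, 304]) cylinder(h = 10, r = 49);


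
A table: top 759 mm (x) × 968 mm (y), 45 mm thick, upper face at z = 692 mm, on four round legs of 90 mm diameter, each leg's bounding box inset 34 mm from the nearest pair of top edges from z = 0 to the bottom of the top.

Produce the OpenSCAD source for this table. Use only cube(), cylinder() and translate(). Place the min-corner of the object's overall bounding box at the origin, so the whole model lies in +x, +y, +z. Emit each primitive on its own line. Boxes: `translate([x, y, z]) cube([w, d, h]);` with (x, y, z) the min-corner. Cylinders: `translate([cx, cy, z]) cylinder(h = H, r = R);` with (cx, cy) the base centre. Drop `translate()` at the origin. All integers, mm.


translate([0, 0, 647]) cube([759, 968, 45]);
translate([79, 79, 0]) cylinder(h = 647, r = 45);
translate([680, 79, 0]) cylinder(h = 647, r = 45);
translate([79, 889, 0]) cylinder(h = 647, r = 45);
translate([680, 889, 0]) cylinder(h = 647, r = 45);


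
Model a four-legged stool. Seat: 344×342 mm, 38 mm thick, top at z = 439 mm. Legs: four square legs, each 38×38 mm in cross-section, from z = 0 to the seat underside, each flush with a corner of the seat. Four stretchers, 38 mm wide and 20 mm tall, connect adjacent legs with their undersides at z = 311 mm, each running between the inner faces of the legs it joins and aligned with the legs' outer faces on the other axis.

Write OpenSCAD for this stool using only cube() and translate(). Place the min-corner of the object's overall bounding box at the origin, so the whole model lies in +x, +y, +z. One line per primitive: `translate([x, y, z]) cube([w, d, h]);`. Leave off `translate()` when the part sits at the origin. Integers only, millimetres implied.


// leg_h = 439 - 38 = 401
// stretcher span = 344 - 2*38 = 268
translate([0, 0, 401]) cube([344, 342, 38]);
cube([38, 38, 401]);
translate([306, 0, 0]) cube([38, 38, 401]);
translate([0, 304, 0]) cube([38, 38, 401]);
translate([306, 304, 0]) cube([38, 38, 401]);
translate([38, 0, 311]) cube([268, 38, 20]);
translate([38, 304, 311]) cube([268, 38, 20]);
translate([0, 38, 311]) cube([38, 266, 20]);
translate([306, 38, 311]) cube([38, 266, 20]);


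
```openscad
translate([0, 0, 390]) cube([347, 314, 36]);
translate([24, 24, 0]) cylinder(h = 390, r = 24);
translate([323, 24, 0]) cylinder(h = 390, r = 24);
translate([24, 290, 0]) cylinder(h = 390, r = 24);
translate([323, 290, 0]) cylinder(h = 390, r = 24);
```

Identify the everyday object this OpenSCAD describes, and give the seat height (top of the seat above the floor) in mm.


A stool. The seat height is 426 mm.

A 347×314×36 slab at z = 390 on four corner cylinders — a stool. The seat top is 390 + 36 = 426 mm.


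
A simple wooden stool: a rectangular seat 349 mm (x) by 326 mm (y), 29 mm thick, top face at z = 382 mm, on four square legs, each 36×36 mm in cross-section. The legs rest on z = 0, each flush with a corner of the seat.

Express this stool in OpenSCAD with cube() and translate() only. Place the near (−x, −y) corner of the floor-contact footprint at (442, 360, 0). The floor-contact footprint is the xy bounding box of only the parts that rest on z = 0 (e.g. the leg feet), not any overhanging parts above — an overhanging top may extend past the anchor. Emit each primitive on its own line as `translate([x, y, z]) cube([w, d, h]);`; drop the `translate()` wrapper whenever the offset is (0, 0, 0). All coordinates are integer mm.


// leg_h = 382 - 29 = 353
translate([442, 360, 353]) cube([349, 326, 29]);
translate([442, 360, 0]) cube([36, 36, 353]);
translate([755, 360, 0]) cube([36, 36, 353]);
translate([442, 650, 0]) cube([36, 36, 353]);
translate([755, 650, 0]) cube([36, 36, 353]);


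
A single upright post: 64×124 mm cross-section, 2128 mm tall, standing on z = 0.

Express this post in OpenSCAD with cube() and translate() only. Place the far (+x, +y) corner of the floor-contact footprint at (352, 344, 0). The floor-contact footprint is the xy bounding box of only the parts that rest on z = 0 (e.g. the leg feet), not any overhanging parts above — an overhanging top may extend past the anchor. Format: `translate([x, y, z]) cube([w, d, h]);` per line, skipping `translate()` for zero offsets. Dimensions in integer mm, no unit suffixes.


translate([288, 220, 0]) cube([64, 124, 2128]);


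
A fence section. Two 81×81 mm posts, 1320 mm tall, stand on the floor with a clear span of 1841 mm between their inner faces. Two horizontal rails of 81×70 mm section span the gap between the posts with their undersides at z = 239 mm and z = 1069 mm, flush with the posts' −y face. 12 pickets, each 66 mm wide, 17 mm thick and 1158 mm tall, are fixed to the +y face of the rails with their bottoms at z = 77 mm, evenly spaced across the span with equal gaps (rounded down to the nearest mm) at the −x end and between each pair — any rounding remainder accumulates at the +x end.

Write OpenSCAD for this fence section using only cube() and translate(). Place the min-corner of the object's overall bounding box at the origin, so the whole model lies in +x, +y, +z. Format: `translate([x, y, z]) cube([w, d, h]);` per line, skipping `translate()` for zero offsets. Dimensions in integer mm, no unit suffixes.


cube([81, 81, 1320]);
translate([1922, 0, 0]) cube([81, 81, 1320]);
translate([81, 0, 239]) cube([1841, 81, 70]);
translate([81, 0, 1069]) cube([1841, 81, 70]);
translate([161, 81, 77]) cube([66, 17, 1158]);
translate([307, 81, 77]) cube([66, 17, 1158]);
translate([453, 81, 77]) cube([66, 17, 1158]);
translate([599, 81, 77]) cube([66, 17, 1158]);
translate([745, 81, 77]) cube([66, 17, 1158]);
translate([891, 81, 77]) cube([66, 17, 1158]);
translate([1037, 81, 77]) cube([66, 17, 1158]);
translate([1183, 81, 77]) cube([66, 17, 1158]);
translate([1329, 81, 77]) cube([66, 17, 1158]);
translate([1475, 81, 77]) cube([66, 17, 1158]);
translate([1621, 81, 77]) cube([66, 17, 1158]);
translate([1767, 81, 77]) cube([66, 17, 1158]);


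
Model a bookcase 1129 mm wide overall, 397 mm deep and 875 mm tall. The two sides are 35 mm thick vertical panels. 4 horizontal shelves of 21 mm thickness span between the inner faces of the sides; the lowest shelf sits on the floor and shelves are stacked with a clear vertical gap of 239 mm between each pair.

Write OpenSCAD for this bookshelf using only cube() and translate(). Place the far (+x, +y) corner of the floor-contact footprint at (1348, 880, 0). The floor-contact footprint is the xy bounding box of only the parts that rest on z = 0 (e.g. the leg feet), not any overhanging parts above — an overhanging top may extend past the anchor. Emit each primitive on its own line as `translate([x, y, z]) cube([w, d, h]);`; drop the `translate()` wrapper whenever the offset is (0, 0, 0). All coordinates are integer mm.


translate([219, 483, 0]) cube([35, 397, 875]);
translate([1313, 483, 0]) cube([35, 397, 875]);
translate([254, 483, 0]) cube([1059, 397, 21]);
translate([254, 483, 260]) cube([1059, 397, 21]);
translate([254, 483, 520]) cube([1059, 397, 21]);
translate([254, 483, 780]) cube([1059, 397, 21]);


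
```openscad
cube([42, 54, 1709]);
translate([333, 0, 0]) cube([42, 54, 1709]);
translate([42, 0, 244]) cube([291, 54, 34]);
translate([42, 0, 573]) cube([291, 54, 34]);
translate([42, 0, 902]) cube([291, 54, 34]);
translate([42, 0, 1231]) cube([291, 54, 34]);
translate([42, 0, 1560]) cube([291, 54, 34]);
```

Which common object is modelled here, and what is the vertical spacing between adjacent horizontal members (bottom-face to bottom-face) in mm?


A ladder. The rung spacing is 329 mm.

Two tall 42×54 posts with 5 short bars between them — a ladder. Adjacent rungs sit at z = 244 and z = 573, so the spacing is 573 − 244 = 329 mm.


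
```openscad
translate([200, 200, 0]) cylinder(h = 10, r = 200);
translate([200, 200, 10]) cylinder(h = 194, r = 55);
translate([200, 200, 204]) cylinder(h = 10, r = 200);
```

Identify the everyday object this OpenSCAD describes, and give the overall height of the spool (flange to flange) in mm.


A spool. The overall height is 214 mm.

Three coaxial cylinders, large–small–large — a spool. Two 10 mm flanges and a 194 mm core give 10 + 194 + 10 = 214 mm.


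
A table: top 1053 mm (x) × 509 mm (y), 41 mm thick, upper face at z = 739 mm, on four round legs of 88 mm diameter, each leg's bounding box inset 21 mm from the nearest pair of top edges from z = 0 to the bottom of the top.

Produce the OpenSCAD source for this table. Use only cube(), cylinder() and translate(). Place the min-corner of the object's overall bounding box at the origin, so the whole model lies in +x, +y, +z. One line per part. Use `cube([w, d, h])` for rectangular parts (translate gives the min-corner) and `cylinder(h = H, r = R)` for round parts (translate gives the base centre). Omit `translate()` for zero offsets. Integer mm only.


// leg_h = 739 - 41 = 698
translate([0, 0, 698]) cube([1053, 509, 41]);
translate([65, 65, 0]) cylinder(h = 698, r = 44);
translate([988, 65, 0]) cylinder(h = 698, r = 44);
translate([65, 444, 0]) cylinder(h = 698, r = 44);
translate([988, 444, 0]) cylinder(h = 698, r = 44);


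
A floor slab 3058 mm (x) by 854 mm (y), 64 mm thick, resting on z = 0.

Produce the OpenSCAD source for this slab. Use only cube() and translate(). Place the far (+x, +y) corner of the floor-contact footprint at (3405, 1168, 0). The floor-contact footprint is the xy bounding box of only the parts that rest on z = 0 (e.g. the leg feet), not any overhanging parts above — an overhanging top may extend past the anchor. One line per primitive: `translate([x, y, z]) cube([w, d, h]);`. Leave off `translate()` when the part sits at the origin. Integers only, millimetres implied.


translate([347, 314, 0]) cube([3058, 854, 64]);


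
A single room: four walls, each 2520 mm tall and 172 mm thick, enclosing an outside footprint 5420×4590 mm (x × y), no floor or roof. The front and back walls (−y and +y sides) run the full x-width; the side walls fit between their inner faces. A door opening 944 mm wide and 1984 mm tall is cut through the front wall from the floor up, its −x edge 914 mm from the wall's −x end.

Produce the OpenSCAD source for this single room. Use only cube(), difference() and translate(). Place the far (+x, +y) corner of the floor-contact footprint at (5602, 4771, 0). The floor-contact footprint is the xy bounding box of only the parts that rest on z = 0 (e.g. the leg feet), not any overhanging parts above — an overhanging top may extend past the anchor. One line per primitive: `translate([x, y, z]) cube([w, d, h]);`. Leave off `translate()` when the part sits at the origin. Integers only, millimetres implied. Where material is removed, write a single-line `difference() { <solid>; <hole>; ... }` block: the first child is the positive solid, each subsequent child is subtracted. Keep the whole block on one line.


difference() { translate([182, 181, 0]) cube([5420, 172, 2520]); translate([1096, 181, 0]) cube([944, 172, 1984]); }
translate([182, 4599, 0]) cube([5420, 172, 2520]);
translate([182, 353, 0]) cube([172, 4246, 2520]);
translate([5430, 353, 0]) cube([172, 4246, 2520]);


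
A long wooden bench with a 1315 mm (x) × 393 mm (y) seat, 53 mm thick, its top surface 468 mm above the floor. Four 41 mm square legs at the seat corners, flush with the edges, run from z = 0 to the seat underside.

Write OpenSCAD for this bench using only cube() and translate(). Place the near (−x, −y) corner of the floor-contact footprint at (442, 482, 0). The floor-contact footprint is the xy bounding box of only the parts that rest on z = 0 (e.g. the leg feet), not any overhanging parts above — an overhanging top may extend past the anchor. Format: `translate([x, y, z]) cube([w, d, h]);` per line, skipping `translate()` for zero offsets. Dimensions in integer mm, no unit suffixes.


translate([442, 482, 415]) cube([1315, 393, 53]);
translate([442, 482, 0]) cube([41, 41, 415]);
translate([442, 834, 0]) cube([41, 41, 415]);
translate([1716, 482, 0]) cube([41, 41, 415]);
translate([1716, 834, 0]) cube([41, 41, 415]);


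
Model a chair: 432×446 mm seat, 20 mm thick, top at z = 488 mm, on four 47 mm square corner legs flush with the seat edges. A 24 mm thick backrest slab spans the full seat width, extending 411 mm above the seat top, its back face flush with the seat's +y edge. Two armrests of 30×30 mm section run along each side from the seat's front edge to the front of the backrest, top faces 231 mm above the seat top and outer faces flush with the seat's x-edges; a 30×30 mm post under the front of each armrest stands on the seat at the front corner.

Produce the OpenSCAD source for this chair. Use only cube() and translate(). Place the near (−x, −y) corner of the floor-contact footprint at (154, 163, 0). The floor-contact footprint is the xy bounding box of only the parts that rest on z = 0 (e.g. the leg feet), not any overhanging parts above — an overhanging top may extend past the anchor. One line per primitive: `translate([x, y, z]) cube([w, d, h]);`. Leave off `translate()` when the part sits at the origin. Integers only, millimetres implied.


translate([154, 163, 468]) cube([432, 446, 20]);
translate([154, 163, 0]) cube([47, 47, 468]);
translate([539, 163, 0]) cube([47, 47, 468]);
translate([154, 562, 0]) cube([47, 47, 468]);
translate([539, 562, 0]) cube([47, 47, 468]);
translate([154, 585, 488]) cube([432, 24, 411]);
translate([154, 163, 689]) cube([30, 422, 30]);
translate([556, 163, 689]) cube([30, 422, 30]);
translate([154, 163, 488]) cube([30, 30, 201]);
translate([556, 163, 488]) cube([30, 30, 201]);


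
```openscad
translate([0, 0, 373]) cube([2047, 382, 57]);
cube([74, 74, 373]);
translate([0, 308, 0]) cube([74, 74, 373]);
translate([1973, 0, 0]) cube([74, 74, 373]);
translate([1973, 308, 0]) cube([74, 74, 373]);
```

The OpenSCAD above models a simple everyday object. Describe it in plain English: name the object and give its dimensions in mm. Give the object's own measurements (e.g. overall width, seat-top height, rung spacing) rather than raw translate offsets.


A bench: a 2047×382 mm seat slab, 57 mm thick, top at z = 430 mm, on four 74×74 mm square legs flush with the seat corners and standing on z = 0.


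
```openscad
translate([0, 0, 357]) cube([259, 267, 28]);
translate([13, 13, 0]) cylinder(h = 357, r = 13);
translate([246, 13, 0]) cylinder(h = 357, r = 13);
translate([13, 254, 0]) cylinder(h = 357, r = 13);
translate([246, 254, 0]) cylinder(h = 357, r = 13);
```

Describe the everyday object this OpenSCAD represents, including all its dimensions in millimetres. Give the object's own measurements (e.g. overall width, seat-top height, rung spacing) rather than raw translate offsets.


A simple wooden stool: a rectangular seat 259 mm (x) by 267 mm (y), 28 mm thick, top face at z = 385 mm, on four round legs, each 26 mm in diameter. The legs rest on z = 0, each leg's axis is inset half a diameter from the nearest pair of seat edges (so the leg's bounding box is flush with the corner).


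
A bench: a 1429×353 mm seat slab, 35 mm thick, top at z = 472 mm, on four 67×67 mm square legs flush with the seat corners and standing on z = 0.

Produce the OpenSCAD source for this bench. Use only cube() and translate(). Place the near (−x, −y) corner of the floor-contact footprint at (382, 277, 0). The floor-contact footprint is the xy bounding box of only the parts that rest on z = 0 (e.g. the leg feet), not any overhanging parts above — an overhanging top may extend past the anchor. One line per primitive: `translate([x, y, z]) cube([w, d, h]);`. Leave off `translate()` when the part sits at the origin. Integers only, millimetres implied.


// leg_h = 472 − 35 = 437
translate([382, 277, 437]) cube([1429, 353, 35]);
translate([382, 277, 0]) cube([67, 67, 437]);
translate([382, 563, 0]) cube([67, 67, 437]);
translate([1744, 277, 0]) cube([67, 67, 437]);
translate([1744, 563, 0]) cube([67, 67, 437]);


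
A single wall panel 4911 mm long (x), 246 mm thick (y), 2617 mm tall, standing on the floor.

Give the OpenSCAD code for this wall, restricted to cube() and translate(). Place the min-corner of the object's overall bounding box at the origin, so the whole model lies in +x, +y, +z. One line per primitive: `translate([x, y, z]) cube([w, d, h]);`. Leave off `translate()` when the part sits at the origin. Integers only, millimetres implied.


cube([4911, 246, 2617]);


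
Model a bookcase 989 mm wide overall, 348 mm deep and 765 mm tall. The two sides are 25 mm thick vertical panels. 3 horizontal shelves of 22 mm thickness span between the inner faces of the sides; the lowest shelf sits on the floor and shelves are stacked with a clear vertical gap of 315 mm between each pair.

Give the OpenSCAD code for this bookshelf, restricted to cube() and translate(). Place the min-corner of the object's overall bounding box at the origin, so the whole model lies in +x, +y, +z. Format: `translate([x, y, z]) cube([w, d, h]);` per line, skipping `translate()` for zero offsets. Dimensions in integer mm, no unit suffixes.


cube([25, 348, 765]);
translate([964, 0, 0]) cube([25, 348, 765]);
translate([25, 0, 0]) cube([939, 348, 22]);
translate([25, 0, 337]) cube([939, 348, 22]);
translate([25, 0, 674]) cube([939, 348, 22]);
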